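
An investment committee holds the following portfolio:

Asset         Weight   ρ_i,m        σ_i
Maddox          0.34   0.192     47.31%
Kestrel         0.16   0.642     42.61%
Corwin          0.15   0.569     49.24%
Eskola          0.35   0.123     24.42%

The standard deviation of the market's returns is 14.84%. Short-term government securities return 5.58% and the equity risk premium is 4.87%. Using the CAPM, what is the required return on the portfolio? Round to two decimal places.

9.75%

β_Maddox = 0.192 × 47.31% / 14.84% = 0.6121
β_Kestrel = 0.642 × 42.61% / 14.84% = 1.8434
β_Corwin = 0.569 × 49.24% / 14.84% = 1.8880
β_Eskola = 0.123 × 24.42% / 14.84% = 0.2024
β_P = Σ w_i β_i = 0.34×0.6121 + 0.16×1.8434 + 0.15×1.8880 + 0.35×0.2024 = 0.8571
E(R_P) = R_f + β_P × MRP = 5.58% + 0.8571 × 4.87% = 9.75%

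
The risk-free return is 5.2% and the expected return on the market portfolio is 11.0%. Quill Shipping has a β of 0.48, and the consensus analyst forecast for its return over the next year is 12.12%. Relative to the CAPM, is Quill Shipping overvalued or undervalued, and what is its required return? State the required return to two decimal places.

MRP = 11.0% − 5.2% = 5.80%
Required return = R_f + β·MRP = 5.2% + 0.48 × 5.8% = 7.98%
Forecast 12.12% > required 7.98% → the stock plots above the SML → undervalued.

Undervalued; required return 7.98%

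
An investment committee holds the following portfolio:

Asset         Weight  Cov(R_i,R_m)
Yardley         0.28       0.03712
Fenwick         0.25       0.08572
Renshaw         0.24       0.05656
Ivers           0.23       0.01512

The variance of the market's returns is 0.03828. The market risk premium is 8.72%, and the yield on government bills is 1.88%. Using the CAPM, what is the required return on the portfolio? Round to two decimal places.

β_Yardley = 0.03712 / 0.03828 = 0.9697
β_Fenwick = 0.08572 / 0.03828 = 2.2393
β_Renshaw = 0.05656 / 0.03828 = 1.4775
β_Ivers = 0.01512 / 0.03828 = 0.3950
β_P = Σ w_i β_i = 0.28×0.9697 + 0.25×2.2393 + 0.24×1.4775 + 0.23×0.3950 = 1.2768
E(R_P) = R_f + β_P × MRP = 1.88% + 1.2768 × 8.72% = 13.01%

13.01%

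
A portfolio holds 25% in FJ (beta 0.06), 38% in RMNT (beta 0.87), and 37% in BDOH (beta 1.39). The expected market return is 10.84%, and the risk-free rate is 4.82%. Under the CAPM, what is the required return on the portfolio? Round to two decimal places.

β_P = Σ w_i β_i = 0.25×0.06 + 0.38×0.87 + 0.37×1.39 = 0.8599
MRP = 10.84% − 4.82% = 6.02%
E(R_P) = R_f + β_P × MRP = 4.82% + 0.8599 × 6.02% = 10.00%

10.00%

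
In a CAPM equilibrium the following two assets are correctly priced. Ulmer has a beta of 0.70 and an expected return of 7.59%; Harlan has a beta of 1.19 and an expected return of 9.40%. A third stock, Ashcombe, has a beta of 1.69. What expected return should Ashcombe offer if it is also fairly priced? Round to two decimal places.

MRP (SML slope) = (9.40% − 7.59%) / (1.19 − 0.70) = 1.81% / 0.49 = 3.6939%
R_f (intercept) = 7.59% − 0.70 × 3.6939% = 5.0043%
E(R_Ashcombe) = R_f + β × MRP = 5.0043% + 1.69 × 3.6939% = 11.25%

11.25%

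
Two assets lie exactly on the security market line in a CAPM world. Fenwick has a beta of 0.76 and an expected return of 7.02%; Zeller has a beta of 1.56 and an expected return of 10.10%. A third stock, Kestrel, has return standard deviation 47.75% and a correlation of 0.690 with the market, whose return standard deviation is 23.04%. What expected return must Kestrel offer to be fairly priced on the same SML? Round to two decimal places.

MRP = (10.10% − 7.02%) / (1.56 − 0.76) = 3.8500%
R_f = 7.02% − 0.76 × 3.8500% = 4.0940%
β_Kestrel = ρ·σ_i/σ_m = 0.690 × 47.75 / 23.04 = 1.4300
E(R_Kestrel) = R_f + β × MRP = 4.0940% + 1.4300 × 3.8500% = 9.60%

9.60%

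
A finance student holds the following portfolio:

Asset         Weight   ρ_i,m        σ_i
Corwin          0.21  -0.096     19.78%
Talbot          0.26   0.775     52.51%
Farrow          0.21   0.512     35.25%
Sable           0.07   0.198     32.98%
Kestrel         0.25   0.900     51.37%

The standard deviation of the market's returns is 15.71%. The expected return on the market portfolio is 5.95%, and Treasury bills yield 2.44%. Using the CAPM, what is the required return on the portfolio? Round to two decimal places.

β_Corwin = -0.096 × 19.78% / 15.71% = -0.1209
β_Talbot = 0.775 × 52.51% / 15.71% = 2.5904
β_Farrow = 0.512 × 35.25% / 15.71% = 1.1488
β_Sable = 0.198 × 32.98% / 15.71% = 0.4157
β_Kestrel = 0.900 × 51.37% / 15.71% = 2.9429
β_P = Σ w_i β_i = 0.21×-0.1209 + 0.26×2.5904 + 0.21×1.1488 + 0.07×0.4157 + 0.25×2.9429 = 1.6542
MRP = 5.95% − 2.44% = 3.51%
E(R_P) = R_f + β_P × MRP = 2.44% + 1.6542 × 3.51% = 8.25%

8.25%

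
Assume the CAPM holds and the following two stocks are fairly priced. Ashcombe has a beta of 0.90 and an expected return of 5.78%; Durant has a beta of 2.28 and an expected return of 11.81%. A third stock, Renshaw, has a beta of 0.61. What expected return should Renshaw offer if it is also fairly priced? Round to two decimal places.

4.51%

MRP (SML slope) = (11.81% − 5.78%) / (2.28 − 0.90) = 6.03% / 1.38 = 4.3696%
R_f (intercept) = 5.78% − 0.90 × 4.3696% = 1.8474%
E(R_Renshaw) = R_f + β × MRP = 1.8474% + 0.61 × 4.3696% = 4.51%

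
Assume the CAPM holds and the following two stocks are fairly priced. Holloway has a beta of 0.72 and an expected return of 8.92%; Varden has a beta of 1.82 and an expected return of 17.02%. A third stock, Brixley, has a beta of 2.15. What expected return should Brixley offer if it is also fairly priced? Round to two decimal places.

MRP (SML slope) = (17.02% − 8.92%) / (1.82 − 0.72) = 8.10% / 1.10 = 7.3636%
R_f (intercept) = 8.92% − 0.72 × 7.3636% = 3.6182%
E(R_Brixley) = R_f + β × MRP = 3.6182% + 2.15 × 7.3636% = 19.45%

19.45%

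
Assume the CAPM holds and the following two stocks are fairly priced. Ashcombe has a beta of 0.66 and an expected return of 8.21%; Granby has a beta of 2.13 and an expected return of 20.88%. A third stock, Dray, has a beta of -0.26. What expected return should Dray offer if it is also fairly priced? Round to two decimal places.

MRP (SML slope) = (20.88% − 8.21%) / (2.13 − 0.66) = 12.67% / 1.47 = 8.6190%
R_f (intercept) = 8.21% − 0.66 × 8.6190% = 2.5215%
E(R_Dray) = R_f + β × MRP = 2.5215% + -0.26 × 8.6190% = 0.28%

0.28%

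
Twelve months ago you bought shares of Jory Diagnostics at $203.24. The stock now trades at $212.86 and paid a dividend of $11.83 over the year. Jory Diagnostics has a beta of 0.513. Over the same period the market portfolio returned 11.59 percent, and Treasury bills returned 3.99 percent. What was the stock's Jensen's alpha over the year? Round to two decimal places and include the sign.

Realised HPR = (P1 + D1 − P0) / P0 = (212.86 + 11.83 − 203.24) / 203.24 = 21.45 / 203.24 = 10.5540%
MRP = 11.59% − 3.99% = 7.60%
CAPM required = R_f + β·MRP = 3.99% + 0.513 × 7.60% = 7.88880%
α = realised − required = 10.5540% − 7.88880% = +2.67%

+2.67%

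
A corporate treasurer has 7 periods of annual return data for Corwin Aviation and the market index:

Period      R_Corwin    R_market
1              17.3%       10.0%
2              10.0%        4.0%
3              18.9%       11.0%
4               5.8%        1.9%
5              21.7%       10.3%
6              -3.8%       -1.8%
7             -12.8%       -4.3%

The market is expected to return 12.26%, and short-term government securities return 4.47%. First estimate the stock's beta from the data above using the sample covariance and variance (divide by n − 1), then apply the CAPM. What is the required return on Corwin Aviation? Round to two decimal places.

Mean R_i = (17.3 + 10.0 + 18.9 + 5.8 + 21.7 − 3.8 − 12.8) / 7 = 8.1571%
Mean R_m = (10.0 + 4.0 + 11.0 + 1.9 + 10.3 − 1.8 − 4.3) / 7 = 4.4429%
Σ(R_i − R̄_i)(R_m − R̄_m) = 463.6229  ⇒  Cov = 463.6229 / 6 = 77.2705
Σ(R_m − R̄_m)² = 230.2571  ⇒  Var(R_m) = 230.2571 / 6 = 38.3762
β = Cov / Var(R_m) = 77.2705 / 38.3762 = 2.0135
MRP = 12.26% − 4.47% = 7.79%
E(R) = R_f + β × MRP = 4.47% + 2.0135 × 7.79% = 20.16%

20.16%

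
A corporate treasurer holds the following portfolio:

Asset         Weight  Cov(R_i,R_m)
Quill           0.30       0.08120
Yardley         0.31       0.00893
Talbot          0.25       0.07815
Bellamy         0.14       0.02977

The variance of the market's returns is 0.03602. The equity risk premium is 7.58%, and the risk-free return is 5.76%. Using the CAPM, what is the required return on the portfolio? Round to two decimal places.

16.46%

β_Quill = 0.08120 / 0.03602 = 2.2543
β_Yardley = 0.00893 / 0.03602 = 0.2479
β_Talbot = 0.07815 / 0.03602 = 2.1696
β_Bellamy = 0.02977 / 0.03602 = 0.8265
β_P = Σ w_i β_i = 0.30×2.2543 + 0.31×0.2479 + 0.25×2.1696 + 0.14×0.8265 = 1.4112
E(R_P) = R_f + β_P × MRP = 5.76% + 1.4112 × 7.58% = 16.46%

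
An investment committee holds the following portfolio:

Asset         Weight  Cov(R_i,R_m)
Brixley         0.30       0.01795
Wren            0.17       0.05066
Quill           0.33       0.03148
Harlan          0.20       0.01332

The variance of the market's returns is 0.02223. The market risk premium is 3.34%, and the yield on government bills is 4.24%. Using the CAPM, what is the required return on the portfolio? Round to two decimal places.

β_Brixley = 0.01795 / 0.02223 = 0.8075
β_Wren = 0.05066 / 0.02223 = 2.2789
β_Quill = 0.03148 / 0.02223 = 1.4161
β_Harlan = 0.01332 / 0.02223 = 0.5992
β_P = Σ w_i β_i = 0.30×0.8075 + 0.17×2.2789 + 0.33×1.4161 + 0.20×0.5992 = 1.2168
E(R_P) = R_f + β_P × MRP = 4.24% + 1.2168 × 3.34% = 8.30%

8.30%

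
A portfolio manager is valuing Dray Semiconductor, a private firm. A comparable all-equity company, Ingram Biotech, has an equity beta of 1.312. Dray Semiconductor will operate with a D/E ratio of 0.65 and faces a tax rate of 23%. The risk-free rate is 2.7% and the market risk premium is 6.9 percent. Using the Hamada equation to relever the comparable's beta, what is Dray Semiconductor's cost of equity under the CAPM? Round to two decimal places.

16.28%

β_L = β_U × [1 + (1 − t)(D/E)] = 1.312 × [1 + (1 − 0.23) × 0.65]
    = 1.312 × [1 + 0.77 × 0.65] = 1.312 × 1.5005 = 1.9687
E(R) = R_f + β_L × MRP = 2.7% + 1.9687 × 6.9% = 16.28%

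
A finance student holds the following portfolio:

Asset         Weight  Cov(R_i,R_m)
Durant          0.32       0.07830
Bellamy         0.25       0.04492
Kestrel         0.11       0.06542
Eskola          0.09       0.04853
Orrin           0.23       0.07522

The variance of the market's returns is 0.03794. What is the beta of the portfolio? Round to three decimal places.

β_Durant = 0.07830 / 0.03794 = 2.0638
β_Bellamy = 0.04492 / 0.03794 = 1.1840
β_Kestrel = 0.06542 / 0.03794 = 1.7243
β_Eskola = 0.04853 / 0.03794 = 1.2791
β_Orrin = 0.07522 / 0.03794 = 1.9826
β_P = Σ w_i β_i = 0.32×2.0638 + 0.25×1.1840 + 0.11×1.7243 + 0.09×1.2791 + 0.23×1.9826 = 1.7172

1.717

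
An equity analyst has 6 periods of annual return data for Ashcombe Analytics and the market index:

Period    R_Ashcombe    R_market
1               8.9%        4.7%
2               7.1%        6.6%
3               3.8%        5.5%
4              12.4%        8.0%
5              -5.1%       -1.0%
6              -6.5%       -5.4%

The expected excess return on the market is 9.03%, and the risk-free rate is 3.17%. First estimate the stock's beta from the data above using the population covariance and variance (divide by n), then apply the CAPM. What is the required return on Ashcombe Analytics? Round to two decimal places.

15.73%

Mean R_i = (8.9 + 7.1 + 3.8 + 12.4 − 5.1 − 6.5) / 6 = 3.4333%
Mean R_m = (4.7 + 6.6 + 5.5 + 8.0 − 1.0 − 5.4) / 6 = 3.0667%
Σ(R_i − R̄_i)(R_m − R̄_m) = 185.8167  ⇒  Cov = 185.8167 / 6 = 30.9695
Σ(R_m − R̄_m)² = 133.6333  ⇒  Var(R_m) = 133.6333 / 6 = 22.2722
β = Cov / Var(R_m) = 30.9695 / 22.2722 = 1.3905
E(R) = R_f + β × MRP = 3.17% + 1.3905 × 9.03% = 15.73%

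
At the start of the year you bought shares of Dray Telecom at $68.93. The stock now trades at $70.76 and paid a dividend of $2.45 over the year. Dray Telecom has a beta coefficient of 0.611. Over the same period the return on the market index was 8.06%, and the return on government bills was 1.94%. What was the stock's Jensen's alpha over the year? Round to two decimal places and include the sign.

+0.53%

Realised HPR = (P1 + D1 − P0) / P0 = (70.76 + 2.45 − 68.93) / 68.93 = 4.28 / 68.93 = 6.2092%
MRP = 8.06% − 1.94% = 6.12%
CAPM required = R_f + β·MRP = 1.94% + 0.611 × 6.12% = 5.67932%
α = realised − required = 6.2092% − 5.67932% = +0.53%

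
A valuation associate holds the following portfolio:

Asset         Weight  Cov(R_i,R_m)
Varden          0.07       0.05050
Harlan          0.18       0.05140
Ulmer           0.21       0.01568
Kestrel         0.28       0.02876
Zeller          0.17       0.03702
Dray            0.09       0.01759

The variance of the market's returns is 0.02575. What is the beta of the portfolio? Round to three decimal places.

1.243

β_Varden = 0.05050 / 0.02575 = 1.9612
β_Harlan = 0.05140 / 0.02575 = 1.9961
β_Ulmer = 0.01568 / 0.02575 = 0.6089
β_Kestrel = 0.02876 / 0.02575 = 1.1169
β_Zeller = 0.03702 / 0.02575 = 1.4377
β_Dray = 0.01759 / 0.02575 = 0.6831
β_P = Σ w_i β_i = 0.07×1.9612 + 0.18×1.9961 + 0.21×0.6089 + 0.28×1.1169 + 0.17×1.4377 + 0.09×0.6831 = 1.2431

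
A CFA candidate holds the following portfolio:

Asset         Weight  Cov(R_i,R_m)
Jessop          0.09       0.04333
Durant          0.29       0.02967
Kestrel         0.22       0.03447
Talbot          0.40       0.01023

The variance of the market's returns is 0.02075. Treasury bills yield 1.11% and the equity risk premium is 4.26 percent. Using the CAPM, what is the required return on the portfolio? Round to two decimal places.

β_Jessop = 0.04333 / 0.02075 = 2.0882
β_Durant = 0.02967 / 0.02075 = 1.4299
β_Kestrel = 0.03447 / 0.02075 = 1.6612
β_Talbot = 0.01023 / 0.02075 = 0.4930
β_P = Σ w_i β_i = 0.09×2.0882 + 0.29×1.4299 + 0.22×1.6612 + 0.40×0.4930 = 1.1653
E(R_P) = R_f + β_P × MRP = 1.11% + 1.1653 × 4.26% = 6.07%

6.07%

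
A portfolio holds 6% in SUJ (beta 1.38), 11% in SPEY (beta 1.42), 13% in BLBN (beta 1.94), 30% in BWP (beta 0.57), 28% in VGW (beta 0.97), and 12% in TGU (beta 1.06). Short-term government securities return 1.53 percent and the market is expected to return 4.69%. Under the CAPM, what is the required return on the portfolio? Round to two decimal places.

β_P = Σ w_i β_i = 0.06×1.38 + 0.11×1.42 + 0.13×1.94 + 0.30×0.57 + 0.28×0.97 + 0.12×1.06 = 1.0610
MRP = 4.69% − 1.53% = 3.16%
E(R_P) = R_f + β_P × MRP = 1.53% + 1.0610 × 3.16% = 4.88%

4.88%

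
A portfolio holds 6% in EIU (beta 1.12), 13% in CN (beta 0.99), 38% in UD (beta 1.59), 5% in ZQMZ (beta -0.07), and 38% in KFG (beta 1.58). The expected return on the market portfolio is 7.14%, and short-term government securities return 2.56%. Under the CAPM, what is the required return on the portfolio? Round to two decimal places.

β_P = Σ w_i β_i = 0.06×1.12 + 0.13×0.99 + 0.38×1.59 + 0.05×-0.07 + 0.38×1.58 = 1.3970
MRP = 7.14% − 2.56% = 4.58%
E(R_P) = R_f + β_P × MRP = 2.56% + 1.3970 × 4.58% = 8.96%

8.96%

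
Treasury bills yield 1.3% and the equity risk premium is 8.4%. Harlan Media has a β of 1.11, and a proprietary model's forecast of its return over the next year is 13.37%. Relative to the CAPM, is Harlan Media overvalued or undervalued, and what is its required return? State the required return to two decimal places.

Undervalued; required return 10.62%

Required return = R_f + β·MRP = 1.3% + 1.11 × 8.4% = 10.62%
Forecast 13.37% > required 10.62% → the stock plots above the SML → undervalued.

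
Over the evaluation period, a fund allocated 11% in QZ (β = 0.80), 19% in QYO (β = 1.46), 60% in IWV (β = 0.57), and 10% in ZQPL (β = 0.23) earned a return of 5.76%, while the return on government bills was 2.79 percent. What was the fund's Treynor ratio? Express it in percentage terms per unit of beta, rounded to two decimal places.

4.07%

β_P = 0.11×0.80 + 0.19×1.46 + 0.60×0.57 + 0.10×0.23 = 0.7304
Treynor = (R_P − R_f) / β_P = (5.76% − 2.79%) / 0.7304 = 2.97% / 0.7304 = 4.07%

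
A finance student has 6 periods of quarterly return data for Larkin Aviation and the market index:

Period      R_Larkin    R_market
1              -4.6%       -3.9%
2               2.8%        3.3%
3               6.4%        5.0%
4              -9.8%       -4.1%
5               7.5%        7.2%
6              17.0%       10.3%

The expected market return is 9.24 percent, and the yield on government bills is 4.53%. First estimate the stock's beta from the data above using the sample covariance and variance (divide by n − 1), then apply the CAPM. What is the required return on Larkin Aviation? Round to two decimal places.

11.91%

Mean R_i = (-4.6 + 2.8 + 6.4 − 9.8 + 7.5 + 17.0) / 6 = 3.2167%
Mean R_m = (-3.9 + 3.3 + 5.0 − 4.1 + 7.2 + 10.3) / 6 = 2.9667%
Σ(R_i − R̄_i)(R_m − R̄_m) = 271.2033  ⇒  Cov = 271.2033 / 5 = 54.2407
Σ(R_m − R̄_m)² = 173.0333  ⇒  Var(R_m) = 173.0333 / 5 = 34.6067
β = Cov / Var(R_m) = 54.2407 / 34.6067 = 1.5673
MRP = 9.24% − 4.53% = 4.71%
E(R) = R_f + β × MRP = 4.53% + 1.5673 × 4.71% = 11.91%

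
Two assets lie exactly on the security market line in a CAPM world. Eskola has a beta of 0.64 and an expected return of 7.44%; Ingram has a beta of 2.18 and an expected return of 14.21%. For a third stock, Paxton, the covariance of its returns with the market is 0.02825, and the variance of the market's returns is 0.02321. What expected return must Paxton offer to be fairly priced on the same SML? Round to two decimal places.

MRP = (14.21% − 7.44%) / (2.18 − 0.64) = 4.3961%
R_f = 7.44% − 0.64 × 4.3961% = 4.6265%
β_Paxton = Cov / Var(R_m) = 0.02825 / 0.02321 = 1.2171
E(R_Paxton) = R_f + β × MRP = 4.6265% + 1.2171 × 4.3961% = 9.98%

9.98%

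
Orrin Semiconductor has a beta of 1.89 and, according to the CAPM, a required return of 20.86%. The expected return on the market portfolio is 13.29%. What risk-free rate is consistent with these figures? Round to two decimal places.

E(R) = R_f + β(E(R_m) − R_f) = R_f(1 − β) + β·E(R_m)
20.86% = R_f × (1 − 1.89) + 1.89 × 13.29%
20.86% = R_f × -0.89 + 25.1181%
R_f = (20.86% − 25.1181%) / -0.89 = 4.78%

4.78%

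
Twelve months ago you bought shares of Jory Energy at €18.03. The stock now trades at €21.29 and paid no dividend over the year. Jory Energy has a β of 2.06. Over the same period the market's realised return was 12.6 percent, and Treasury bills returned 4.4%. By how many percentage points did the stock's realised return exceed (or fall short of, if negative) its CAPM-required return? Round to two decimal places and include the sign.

Realised HPR = (P1 + D1 − P0) / P0 = (21.29 + 0.00 − 18.03) / 18.03 = 3.26 / 18.03 = 18.0810%
MRP = 12.6% − 4.4% = 8.20%
CAPM required = R_f + β·MRP = 4.4% + 2.06 × 8.2% = 21.2920%
α = realised − required = 18.0810% − 21.2920% = -3.21%

-3.21%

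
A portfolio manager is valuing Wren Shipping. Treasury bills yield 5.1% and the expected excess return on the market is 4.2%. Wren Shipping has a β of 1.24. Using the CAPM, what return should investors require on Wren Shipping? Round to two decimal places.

E(R) = R_f + β × MRP = 5.1% + 1.24 × 4.2% = 10.31%

10.31%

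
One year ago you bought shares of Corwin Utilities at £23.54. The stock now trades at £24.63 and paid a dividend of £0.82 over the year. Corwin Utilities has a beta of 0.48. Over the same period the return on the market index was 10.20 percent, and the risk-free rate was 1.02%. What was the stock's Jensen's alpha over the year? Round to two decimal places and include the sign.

Realised HPR = (P1 + D1 − P0) / P0 = (24.63 + 0.82 − 23.54) / 23.54 = 1.91 / 23.54 = 8.1138%
MRP = 10.20% − 1.02% = 9.18%
CAPM required = R_f + β·MRP = 1.02% + 0.48 × 9.18% = 5.4264%
α = realised − required = 8.1138% − 5.4264% = +2.69%

+2.69%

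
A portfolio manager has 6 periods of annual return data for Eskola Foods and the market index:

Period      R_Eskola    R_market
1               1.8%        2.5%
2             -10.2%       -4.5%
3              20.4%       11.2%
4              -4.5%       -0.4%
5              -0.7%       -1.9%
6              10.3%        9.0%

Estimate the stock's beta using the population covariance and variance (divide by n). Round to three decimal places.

1.693

Mean R_i = (1.8 − 10.2 + 20.4 − 4.5 − 0.7 + 10.3) / 6 = 2.8500%
Mean R_m = (2.5 − 4.5 + 11.2 − 0.4 − 1.9 + 9.0) / 6 = 2.6500%
Σ(R_i − R̄_i)(R_m − R̄_m) = 329.3950  ⇒  Cov = 329.3950 / 6 = 54.8992
Σ(R_m − R̄_m)² = 194.5750  ⇒  Var(R_m) = 194.5750 / 6 = 32.4292
β = Cov / Var(R_m) = 54.8992 / 32.4292 = 1.6929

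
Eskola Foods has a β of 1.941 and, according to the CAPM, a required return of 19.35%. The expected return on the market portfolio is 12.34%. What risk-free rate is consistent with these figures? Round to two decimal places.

4.89%

E(R) = R_f + β(E(R_m) − R_f) = R_f(1 − β) + β·E(R_m)
19.35% = R_f × (1 − 1.941) + 1.941 × 12.34%
19.35% = R_f × -0.941 + 23.95194%
R_f = (19.35% − 23.95194%) / -0.941 = 4.89%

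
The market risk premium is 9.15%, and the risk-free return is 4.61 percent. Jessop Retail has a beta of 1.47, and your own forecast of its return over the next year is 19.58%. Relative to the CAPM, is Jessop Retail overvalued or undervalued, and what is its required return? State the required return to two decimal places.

Required return = R_f + β·MRP = 4.61% + 1.47 × 9.15% = 18.06%
Forecast 19.58% > required 18.06% → the stock plots above the SML → undervalued.

Undervalued; required return 18.06%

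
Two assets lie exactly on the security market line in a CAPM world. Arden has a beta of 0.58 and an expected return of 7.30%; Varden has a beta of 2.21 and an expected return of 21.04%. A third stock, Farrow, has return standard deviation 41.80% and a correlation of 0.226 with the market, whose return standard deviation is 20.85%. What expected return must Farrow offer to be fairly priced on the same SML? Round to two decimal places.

MRP = (21.04% − 7.30%) / (2.21 − 0.58) = 8.4294%
R_f = 7.30% − 0.58 × 8.4294% = 2.4109%
β_Farrow = ρ·σ_i/σ_m = 0.226 × 41.80 / 20.85 = 0.4531
E(R_Farrow) = R_f + β × MRP = 2.4109% + 0.4531 × 8.4294% = 6.23%

6.23%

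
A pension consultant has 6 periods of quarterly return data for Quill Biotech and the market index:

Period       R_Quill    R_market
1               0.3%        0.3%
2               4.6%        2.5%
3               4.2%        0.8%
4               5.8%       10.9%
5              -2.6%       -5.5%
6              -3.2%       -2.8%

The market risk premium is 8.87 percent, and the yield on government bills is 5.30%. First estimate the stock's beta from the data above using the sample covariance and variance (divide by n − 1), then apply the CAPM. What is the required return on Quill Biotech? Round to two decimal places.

10.48%

Mean R_i = (0.3 + 4.6 + 4.2 + 5.8 − 2.6 − 3.2) / 6 = 1.5167%
Mean R_m = (0.3 + 2.5 + 0.8 + 10.9 − 5.5 − 2.8) / 6 = 1.0333%
Σ(R_i − R̄_i)(R_m − R̄_m) = 92.0267  ⇒  Cov = 92.0267 / 5 = 18.4053
Σ(R_m − R̄_m)² = 157.4733  ⇒  Var(R_m) = 157.4733 / 5 = 31.4947
β = Cov / Var(R_m) = 18.4053 / 31.4947 = 0.5844
E(R) = R_f + β × MRP = 5.30% + 0.5844 × 8.87% = 10.48%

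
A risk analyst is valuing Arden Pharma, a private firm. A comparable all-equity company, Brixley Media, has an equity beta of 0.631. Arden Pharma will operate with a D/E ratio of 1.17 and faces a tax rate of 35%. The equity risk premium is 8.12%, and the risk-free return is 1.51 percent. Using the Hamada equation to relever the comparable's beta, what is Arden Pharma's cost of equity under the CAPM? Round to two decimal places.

β_L = β_U × [1 + (1 − t)(D/E)] = 0.631 × [1 + (1 − 0.35) × 1.17]
    = 0.631 × [1 + 0.65 × 1.17] = 0.631 × 1.7605 = 1.1109
E(R) = R_f + β_L × MRP = 1.51% + 1.1109 × 8.12% = 10.53%

10.53%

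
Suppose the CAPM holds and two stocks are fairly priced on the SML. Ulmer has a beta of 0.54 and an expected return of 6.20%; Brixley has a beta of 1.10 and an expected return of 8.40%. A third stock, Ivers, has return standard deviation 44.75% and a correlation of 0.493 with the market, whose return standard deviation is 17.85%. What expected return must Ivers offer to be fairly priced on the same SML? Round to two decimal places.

MRP = (8.40% − 6.20%) / (1.10 − 0.54) = 3.9286%
R_f = 6.20% − 0.54 × 3.9286% = 4.0786%
β_Ivers = ρ·σ_i/σ_m = 0.493 × 44.75 / 17.85 = 1.2360
E(R_Ivers) = R_f + β × MRP = 4.0786% + 1.2360 × 3.9286% = 8.93%

8.93%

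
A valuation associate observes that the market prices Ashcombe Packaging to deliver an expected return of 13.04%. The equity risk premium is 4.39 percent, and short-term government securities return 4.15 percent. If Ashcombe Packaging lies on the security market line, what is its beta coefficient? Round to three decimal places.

2.025

β = (E(R) − R_f) / MRP = (13.04% − 4.15%) / 4.39% = 8.89% / 4.39% = 2.025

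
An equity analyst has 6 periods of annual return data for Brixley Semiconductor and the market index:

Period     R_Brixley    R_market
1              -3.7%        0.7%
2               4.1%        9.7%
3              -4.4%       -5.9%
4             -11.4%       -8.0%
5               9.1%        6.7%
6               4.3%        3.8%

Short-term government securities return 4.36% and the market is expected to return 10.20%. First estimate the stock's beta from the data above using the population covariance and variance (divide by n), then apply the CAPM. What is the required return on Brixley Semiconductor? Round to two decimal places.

Mean R_i = (-3.7 + 4.1 − 4.4 − 11.4 + 9.1 + 4.3) / 6 = -0.3333%
Mean R_m = (0.7 + 9.7 − 5.9 − 8.0 + 6.7 + 3.8) / 6 = 1.1667%
Σ(R_i − R̄_i)(R_m − R̄_m) = 233.9833  ⇒  Cov = 233.9833 / 6 = 38.9972
Σ(R_m − R̄_m)² = 244.5533  ⇒  Var(R_m) = 244.5533 / 6 = 40.7589
β = Cov / Var(R_m) = 38.9972 / 40.7589 = 0.9568
MRP = 10.20% − 4.36% = 5.84%
E(R) = R_f + β × MRP = 4.36% + 0.9568 × 5.84% = 9.95%

9.95%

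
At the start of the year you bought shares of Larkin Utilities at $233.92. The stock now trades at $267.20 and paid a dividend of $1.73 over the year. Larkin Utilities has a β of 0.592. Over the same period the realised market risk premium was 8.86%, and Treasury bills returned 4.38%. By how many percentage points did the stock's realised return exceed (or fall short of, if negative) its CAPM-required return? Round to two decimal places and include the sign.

+5.34%

Realised HPR = (P1 + D1 − P0) / P0 = (267.20 + 1.73 − 233.92) / 233.92 = 35.01 / 233.92 = 14.9667%
CAPM required = R_f + β·MRP = 4.38% + 0.592 × 8.86% = 9.62512%
α = realised − required = 14.9667% − 9.62512% = +5.34%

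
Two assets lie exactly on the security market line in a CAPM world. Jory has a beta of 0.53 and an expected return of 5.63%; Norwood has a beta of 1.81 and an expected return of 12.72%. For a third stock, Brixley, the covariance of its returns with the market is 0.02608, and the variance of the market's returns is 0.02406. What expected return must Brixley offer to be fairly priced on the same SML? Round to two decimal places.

8.70%

MRP = (12.72% − 5.63%) / (1.81 − 0.53) = 5.5391%
R_f = 5.63% − 0.53 × 5.5391% = 2.6943%
β_Brixley = Cov / Var(R_m) = 0.02608 / 0.02406 = 1.0840
E(R_Brixley) = R_f + β × MRP = 2.6943% + 1.0840 × 5.5391% = 8.70%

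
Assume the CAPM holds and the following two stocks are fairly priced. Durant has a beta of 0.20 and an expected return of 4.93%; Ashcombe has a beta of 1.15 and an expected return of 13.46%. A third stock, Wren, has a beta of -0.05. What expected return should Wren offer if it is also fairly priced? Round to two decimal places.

2.69%

MRP (SML slope) = (13.46% − 4.93%) / (1.15 − 0.20) = 8.53% / 0.95 = 8.9789%
R_f (intercept) = 4.93% − 0.20 × 8.9789% = 3.1342%
E(R_Wren) = R_f + β × MRP = 3.1342% + -0.05 × 8.9789% = 2.69%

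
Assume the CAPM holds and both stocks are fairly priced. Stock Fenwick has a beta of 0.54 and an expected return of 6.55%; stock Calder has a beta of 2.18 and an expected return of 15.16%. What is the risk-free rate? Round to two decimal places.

Both satisfy E(R) = R_f + β·MRP, so the slope of the SML is
MRP = (15.16% − 6.55%) / (2.18 − 0.54) = 8.61% / 1.64 = 5.2500%
R_f = E(R_Fenwick) − β_Fenwick·MRP = 6.55% − 0.54 × 5.2500% = 3.7150%

3.72%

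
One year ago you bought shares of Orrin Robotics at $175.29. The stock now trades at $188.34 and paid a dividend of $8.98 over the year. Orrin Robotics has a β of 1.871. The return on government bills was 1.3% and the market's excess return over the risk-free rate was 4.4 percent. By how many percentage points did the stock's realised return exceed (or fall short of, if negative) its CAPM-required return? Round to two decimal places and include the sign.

Realised HPR = (P1 + D1 − P0) / P0 = (188.34 + 8.98 − 175.29) / 175.29 = 22.03 / 175.29 = 12.5677%
CAPM required = R_f + β·MRP = 1.3% + 1.871 × 4.4% = 9.5324%
α = realised − required = 12.5677% − 9.5324% = +3.04%

+3.04%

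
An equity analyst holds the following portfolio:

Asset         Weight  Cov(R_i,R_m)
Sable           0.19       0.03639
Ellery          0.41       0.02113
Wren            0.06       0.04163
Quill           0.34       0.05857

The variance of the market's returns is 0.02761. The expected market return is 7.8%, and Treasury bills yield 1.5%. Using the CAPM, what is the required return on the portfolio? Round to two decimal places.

10.17%

β_Sable = 0.03639 / 0.02761 = 1.3180
β_Ellery = 0.02113 / 0.02761 = 0.7653
β_Wren = 0.04163 / 0.02761 = 1.5078
β_Quill = 0.05857 / 0.02761 = 2.1213
β_P = Σ w_i β_i = 0.19×1.3180 + 0.41×0.7653 + 0.06×1.5078 + 0.34×2.1213 = 1.3759
MRP = 7.8% − 1.5% = 6.30%
E(R_P) = R_f + β_P × MRP = 1.5% + 1.3759 × 6.3% = 10.17%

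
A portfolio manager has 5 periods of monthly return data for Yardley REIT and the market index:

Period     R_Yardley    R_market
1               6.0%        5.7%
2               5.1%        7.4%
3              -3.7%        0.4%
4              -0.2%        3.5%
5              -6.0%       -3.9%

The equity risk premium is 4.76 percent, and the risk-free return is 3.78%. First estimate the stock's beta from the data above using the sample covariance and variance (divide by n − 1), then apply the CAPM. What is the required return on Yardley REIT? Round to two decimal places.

9.10%

Mean R_i = (6.0 + 5.1 − 3.7 − 0.2 − 6.0) / 5 = 0.2400%
Mean R_m = (5.7 + 7.4 + 0.4 + 3.5 − 3.9) / 5 = 2.6200%
Σ(R_i − R̄_i)(R_m − R̄_m) = 90.0160  ⇒  Cov = 90.0160 / 4 = 22.5040
Σ(R_m − R̄_m)² = 80.5480  ⇒  Var(R_m) = 80.5480 / 4 = 20.1370
β = Cov / Var(R_m) = 22.5040 / 20.1370 = 1.1175
E(R) = R_f + β × MRP = 3.78% + 1.1175 × 4.76% = 9.10%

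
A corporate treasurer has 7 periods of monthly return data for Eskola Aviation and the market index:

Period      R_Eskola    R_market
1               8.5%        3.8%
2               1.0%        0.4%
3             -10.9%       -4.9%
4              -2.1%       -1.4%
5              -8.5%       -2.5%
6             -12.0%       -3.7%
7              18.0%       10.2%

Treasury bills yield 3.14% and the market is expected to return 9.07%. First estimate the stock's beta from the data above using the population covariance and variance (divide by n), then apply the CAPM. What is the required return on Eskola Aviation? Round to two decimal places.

15.43%

Mean R_i = (8.5 + 1.0 − 10.9 − 2.1 − 8.5 − 12.0 + 18.0) / 7 = -0.8571%
Mean R_m = (3.8 + 0.4 − 4.9 − 1.4 − 2.5 − 3.7 + 10.2) / 7 = 0.2714%
Σ(R_i − R̄_i)(R_m − R̄_m) = 339.9286  ⇒  Cov = 339.9286 / 7 = 48.5612
Σ(R_m − R̄_m)² = 164.0343  ⇒  Var(R_m) = 164.0343 / 7 = 23.4335
β = Cov / Var(R_m) = 48.5612 / 23.4335 = 2.0723
MRP = 9.07% − 3.14% = 5.93%
E(R) = R_f + β × MRP = 3.14% + 2.0723 × 5.93% = 15.43%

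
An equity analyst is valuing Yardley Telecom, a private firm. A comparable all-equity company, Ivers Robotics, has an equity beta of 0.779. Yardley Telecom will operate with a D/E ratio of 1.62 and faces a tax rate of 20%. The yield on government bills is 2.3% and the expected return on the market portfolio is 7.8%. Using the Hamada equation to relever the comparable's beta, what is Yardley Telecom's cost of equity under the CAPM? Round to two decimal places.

β_L = β_U × [1 + (1 − t)(D/E)] = 0.779 × [1 + (1 − 0.20) × 1.62]
    = 0.779 × [1 + 0.80 × 1.62] = 0.779 × 2.2960 = 1.7886
MRP = 7.8% − 2.3% = 5.50%
E(R) = R_f + β_L × MRP = 2.3% + 1.7886 × 5.5% = 12.14%

12.14%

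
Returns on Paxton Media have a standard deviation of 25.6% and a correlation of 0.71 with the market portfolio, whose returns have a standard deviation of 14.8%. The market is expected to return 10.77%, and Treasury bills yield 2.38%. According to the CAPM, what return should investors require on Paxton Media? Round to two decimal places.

β = ρ × σ_i / σ_m = 0.71 × 25.6% / 14.8% = 1.2281
MRP = 10.77% − 2.38% = 8.39%
E(R) = 2.38% + 1.2281 × 8.39% = 12.68%

12.68%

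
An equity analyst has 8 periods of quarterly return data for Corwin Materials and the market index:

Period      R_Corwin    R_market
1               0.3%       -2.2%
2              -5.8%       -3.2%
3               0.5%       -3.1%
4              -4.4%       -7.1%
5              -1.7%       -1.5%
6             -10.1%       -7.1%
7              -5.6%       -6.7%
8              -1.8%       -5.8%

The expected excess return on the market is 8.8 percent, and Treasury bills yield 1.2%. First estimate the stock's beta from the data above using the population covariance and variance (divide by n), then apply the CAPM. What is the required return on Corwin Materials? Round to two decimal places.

10.16%

Mean R_i = (0.3 − 5.8 + 0.5 − 4.4 − 1.7 − 10.1 − 5.6 − 1.8) / 8 = -3.5750%
Mean R_m = (-2.2 − 3.2 − 3.1 − 7.1 − 1.5 − 7.1 − 6.7 − 5.8) / 8 = -4.5875%
Σ(R_i − R̄_i)(R_m − R̄_m) = 38.6075  ⇒  Cov = 38.6075 / 8 = 4.8259
Σ(R_m − R̄_m)² = 37.9288  ⇒  Var(R_m) = 37.9288 / 8 = 4.7411
β = Cov / Var(R_m) = 4.8259 / 4.7411 = 1.0179
E(R) = R_f + β × MRP = 1.2% + 1.0179 × 8.8% = 10.16%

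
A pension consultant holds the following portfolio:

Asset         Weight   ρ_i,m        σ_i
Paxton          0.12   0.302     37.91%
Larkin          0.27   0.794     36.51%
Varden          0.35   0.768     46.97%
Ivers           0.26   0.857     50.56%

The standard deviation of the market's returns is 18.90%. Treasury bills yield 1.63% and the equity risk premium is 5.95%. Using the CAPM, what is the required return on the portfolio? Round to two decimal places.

β_Paxton = 0.302 × 37.91% / 18.90% = 0.6058
β_Larkin = 0.794 × 36.51% / 18.90% = 1.5338
β_Varden = 0.768 × 46.97% / 18.90% = 1.9086
β_Ivers = 0.857 × 50.56% / 18.90% = 2.2926
β_P = Σ w_i β_i = 0.12×0.6058 + 0.27×1.5338 + 0.35×1.9086 + 0.26×2.2926 = 1.7509
E(R_P) = R_f + β_P × MRP = 1.63% + 1.7509 × 5.95% = 12.05%

12.05%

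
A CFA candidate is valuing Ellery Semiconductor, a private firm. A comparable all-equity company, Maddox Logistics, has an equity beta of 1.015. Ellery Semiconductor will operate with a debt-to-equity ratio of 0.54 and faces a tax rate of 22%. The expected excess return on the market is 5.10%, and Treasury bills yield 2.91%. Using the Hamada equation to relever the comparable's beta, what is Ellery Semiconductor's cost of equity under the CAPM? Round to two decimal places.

10.27%

β_L = β_U × [1 + (1 − t)(D/E)] = 1.015 × [1 + (1 − 0.22) × 0.54]
    = 1.015 × [1 + 0.78 × 0.54] = 1.015 × 1.4212 = 1.4425
E(R) = R_f + β_L × MRP = 2.91% + 1.4425 × 5.10% = 10.27%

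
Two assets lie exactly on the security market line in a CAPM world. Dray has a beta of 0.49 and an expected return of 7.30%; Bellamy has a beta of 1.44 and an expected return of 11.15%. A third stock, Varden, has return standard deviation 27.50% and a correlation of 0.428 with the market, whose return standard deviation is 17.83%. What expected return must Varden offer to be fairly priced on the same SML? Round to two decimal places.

MRP = (11.15% − 7.30%) / (1.44 − 0.49) = 4.0526%
R_f = 7.30% − 0.49 × 4.0526% = 5.3142%
β_Varden = ρ·σ_i/σ_m = 0.428 × 27.50 / 17.83 = 0.6601
E(R_Varden) = R_f + β × MRP = 5.3142% + 0.6601 × 4.0526% = 7.99%

7.99%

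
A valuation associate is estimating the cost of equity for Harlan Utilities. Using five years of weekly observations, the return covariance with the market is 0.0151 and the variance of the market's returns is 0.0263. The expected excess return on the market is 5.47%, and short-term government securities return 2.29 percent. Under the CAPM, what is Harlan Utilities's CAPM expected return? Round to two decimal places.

β = Cov(R_i, R_m) / Var(R_m) = 0.0151 / 0.0263 = 0.5741
E(R) = R_f + β × MRP = 2.29% + 0.5741 × 5.47% = 5.43%

5.43%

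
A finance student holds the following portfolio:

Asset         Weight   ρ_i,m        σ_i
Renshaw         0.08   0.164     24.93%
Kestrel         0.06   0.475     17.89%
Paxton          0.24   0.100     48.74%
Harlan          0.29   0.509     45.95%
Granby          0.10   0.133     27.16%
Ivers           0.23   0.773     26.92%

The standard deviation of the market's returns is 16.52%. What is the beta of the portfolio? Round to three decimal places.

0.844

β_Renshaw = 0.164 × 24.93% / 16.52% = 0.2475
β_Kestrel = 0.475 × 17.89% / 16.52% = 0.5144
β_Paxton = 0.100 × 48.74% / 16.52% = 0.2950
β_Harlan = 0.509 × 45.95% / 16.52% = 1.4158
β_Granby = 0.133 × 27.16% / 16.52% = 0.2187
β_Ivers = 0.773 × 26.92% / 16.52% = 1.2596
β_P = Σ w_i β_i = 0.08×0.2475 + 0.06×0.5144 + 0.24×0.2950 + 0.29×1.4158 + 0.10×0.2187 + 0.23×1.2596 = 0.8436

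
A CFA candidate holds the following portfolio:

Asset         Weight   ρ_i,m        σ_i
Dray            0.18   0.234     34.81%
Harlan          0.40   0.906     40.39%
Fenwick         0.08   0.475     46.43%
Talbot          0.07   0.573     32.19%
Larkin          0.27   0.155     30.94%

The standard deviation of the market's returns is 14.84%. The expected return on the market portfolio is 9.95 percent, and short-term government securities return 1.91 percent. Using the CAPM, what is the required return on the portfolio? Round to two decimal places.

12.99%

β_Dray = 0.234 × 34.81% / 14.84% = 0.5489
β_Harlan = 0.906 × 40.39% / 14.84% = 2.4659
β_Fenwick = 0.475 × 46.43% / 14.84% = 1.4861
β_Talbot = 0.573 × 32.19% / 14.84% = 1.2429
β_Larkin = 0.155 × 30.94% / 14.84% = 0.3232
β_P = Σ w_i β_i = 0.18×0.5489 + 0.40×2.4659 + 0.08×1.4861 + 0.07×1.2429 + 0.27×0.3232 = 1.3783
MRP = 9.95% − 1.91% = 8.04%
E(R_P) = R_f + β_P × MRP = 1.91% + 1.3783 × 8.04% = 12.99%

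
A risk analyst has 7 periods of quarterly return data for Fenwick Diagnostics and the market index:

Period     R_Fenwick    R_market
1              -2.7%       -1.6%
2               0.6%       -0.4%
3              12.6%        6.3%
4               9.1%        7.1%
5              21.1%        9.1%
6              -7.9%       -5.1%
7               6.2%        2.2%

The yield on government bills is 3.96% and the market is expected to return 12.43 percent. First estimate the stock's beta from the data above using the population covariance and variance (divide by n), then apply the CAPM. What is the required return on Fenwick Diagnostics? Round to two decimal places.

19.41%

Mean R_i = (-2.7 + 0.6 + 12.6 + 9.1 + 21.1 − 7.9 + 6.2) / 7 = 5.5714%
Mean R_m = (-1.6 − 0.4 + 6.3 + 7.1 + 9.1 − 5.1 + 2.2) / 7 = 2.5143%
Σ(R_i − R̄_i)(R_m − R̄_m) = 295.9529  ⇒  Cov = 295.9529 / 7 = 42.2790
Σ(R_m − R̄_m)² = 162.2286  ⇒  Var(R_m) = 162.2286 / 7 = 23.1755
β = Cov / Var(R_m) = 42.2790 / 23.1755 = 1.8243
MRP = 12.43% − 3.96% = 8.47%
E(R) = R_f + β × MRP = 3.96% + 1.8243 × 8.47% = 19.41%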